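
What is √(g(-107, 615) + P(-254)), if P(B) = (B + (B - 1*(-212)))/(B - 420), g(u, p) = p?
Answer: √69894811/337 ≈ 24.808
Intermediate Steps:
P(B) = (212 + 2*B)/(-420 + B) (P(B) = (B + (B + 212))/(-420 + B) = (B + (212 + B))/(-420 + B) = (212 + 2*B)/(-420 + B))
√(g(-107, 615) + P(-254)) = √(615 + 2*(106 - 254)/(-420 - 254)) = √(615 + 2*(-148)/(-674)) = √(615 + 2*(-1/674)*(-148)) = √(615 + 148/337) = √(207403/337) = √69894811/337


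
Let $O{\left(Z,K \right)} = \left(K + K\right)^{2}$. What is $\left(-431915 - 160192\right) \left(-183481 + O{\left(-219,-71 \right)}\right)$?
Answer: $96701138919$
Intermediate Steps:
$O{\left(Z,K \right)} = 4 K^{2}$ ($O{\left(Z,K \right)} = \left(2 K\right)^{2} = 4 K^{2}$)
$\left(-431915 - 160192\right) \left(-183481 + O{\left(-219,-71 \right)}\right) = \left(-431915 - 160192\right) \left(-183481 + 4 \left(-71\right)^{2}\right) = - 592107 \left(-183481 + 4 \cdot 5041\right) = - 592107 \left(-183481 + 20164\right) = \left(-592107\right) \left(-163317\right) = 96701138919$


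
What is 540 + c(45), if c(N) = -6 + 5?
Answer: 539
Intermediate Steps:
c(N) = -1
540 + c(45) = 540 - 1 = 539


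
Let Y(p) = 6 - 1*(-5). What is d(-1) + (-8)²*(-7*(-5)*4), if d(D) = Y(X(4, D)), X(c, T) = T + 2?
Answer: 8971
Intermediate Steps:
X(c, T) = 2 + T
Y(p) = 11 (Y(p) = 6 + 5 = 11)
d(D) = 11
d(-1) + (-8)²*(-7*(-5)*4) = 11 + (-8)²*(-7*(-5)*4) = 11 + 64*(35*4) = 11 + 64*140 = 11 + 8960 = 8971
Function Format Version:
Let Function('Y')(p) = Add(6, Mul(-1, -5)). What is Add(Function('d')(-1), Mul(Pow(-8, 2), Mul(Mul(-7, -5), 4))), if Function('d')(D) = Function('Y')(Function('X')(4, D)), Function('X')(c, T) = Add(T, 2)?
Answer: 8971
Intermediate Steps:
Function('X')(c, T) = Add(2, T)
Function('Y')(p) = 11 (Function('Y')(p) = Add(6, 5) = 11)
Function('d')(D) = 11
Add(Function('d')(-1), Mul(Pow(-8, 2), Mul(Mul(-7, -5), 4))) = Add(11, Mul(Pow(-8, 2), Mul(Mul(-7, -5), 4))) = Add(11, Mul(64, Mul(35, 4))) = Add(11, Mul(64, 140)) = Add(11, 8960) = 8971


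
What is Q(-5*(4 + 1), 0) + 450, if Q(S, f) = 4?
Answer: 454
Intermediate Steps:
Q(-5*(4 + 1), 0) + 450 = 4 + 450 = 454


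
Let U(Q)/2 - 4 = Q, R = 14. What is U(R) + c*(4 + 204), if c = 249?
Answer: 51828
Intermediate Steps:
U(Q) = 8 + 2*Q
U(R) + c*(4 + 204) = (8 + 2*14) + 249*(4 + 204) = (8 + 28) + 249*208 = 36 + 51792 = 51828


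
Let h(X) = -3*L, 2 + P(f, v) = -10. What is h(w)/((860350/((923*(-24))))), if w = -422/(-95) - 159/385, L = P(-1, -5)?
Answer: -398736/430175 ≈ -0.92692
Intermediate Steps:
P(f, v) = -12 (P(f, v) = -2 - 10 = -12)
L = -12
w = 29473/7315 (w = -422*(-1/95) - 159*1/385 = 422/95 - 159/385 = 29473/7315 ≈ 4.0291)
h(X) = 36 (h(X) = -3*(-12) = 36)
h(w)/((860350/((923*(-24))))) = 36/((860350/((923*(-24))))) = 36/((860350/(-22152))) = 36/((860350*(-1/22152))) = 36/(-430175/11076) = 36*(-11076/430175) = -398736/430175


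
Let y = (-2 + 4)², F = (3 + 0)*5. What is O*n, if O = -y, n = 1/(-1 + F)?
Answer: -2/7 ≈ -0.28571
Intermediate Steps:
F = 15 (F = 3*5 = 15)
y = 4 (y = 2² = 4)
n = 1/14 (n = 1/(-1 + 15) = 1/14 ≈ 0.071429)
O = -4 (O = -1*4 = -4)
O*n = -4*1/14 = -2/7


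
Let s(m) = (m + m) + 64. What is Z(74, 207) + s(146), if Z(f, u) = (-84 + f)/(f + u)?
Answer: 100026/281 ≈ 355.96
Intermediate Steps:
s(m) = 64 + 2*m (s(m) = 2*m + 64 = 64 + 2*m)
Z(f, u) = (-84 + f)/(f + u)
Z(74, 207) + s(146) = (-84 + 74)/(74 + 207) + (64 + 2*146) = -10/281 + (64 + 292) = (1/281)*(-10) + 356 = -10/281 + 356 = 100026/281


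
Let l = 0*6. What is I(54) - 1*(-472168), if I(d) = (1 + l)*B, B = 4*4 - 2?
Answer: 472182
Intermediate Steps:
l = 0
B = 14 (B = 16 - 2 = 14)
I(d) = 14 (I(d) = (1 + 0)*14 = 1*14 = 14)
I(54) - 1*(-472168) = 14 - 1*(-472168) = 14 + 472168 = 472182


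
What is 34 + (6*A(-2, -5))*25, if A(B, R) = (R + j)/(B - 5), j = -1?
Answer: 1138/7 ≈ 162.57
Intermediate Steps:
A(B, R) = (-1 + R)/(-5 + B) (A(B, R) = (R - 1)/(B - 5) = (-1 + R)/(-5 + B))
34 + (6*A(-2, -5))*25 = 34 + (6*((-1 - 5)/(-5 - 2)))*25 = 34 + (6*(-6/(-7)))*25 = 34 + (6*(-⅐*(-6)))*25 = 34 + (6*(6/7))*25 = 34 + (36/7)*25 = 34 + 900/7 = 1138/7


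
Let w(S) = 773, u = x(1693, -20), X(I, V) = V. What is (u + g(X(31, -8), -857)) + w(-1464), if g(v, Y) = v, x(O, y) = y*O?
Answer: -33095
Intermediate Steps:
x(O, y) = O*y
u = -33860 (u = 1693*(-20) = -33860)
(u + g(X(31, -8), -857)) + w(-1464) = (-33860 - 8) + 773 = -33868 + 773 = -33095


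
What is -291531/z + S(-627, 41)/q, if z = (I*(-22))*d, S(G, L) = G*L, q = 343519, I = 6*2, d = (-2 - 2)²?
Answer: 275586367/3997312 ≈ 68.943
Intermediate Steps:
d = 16 (d = (-4)² = 16)
I = 12
z = -4224 (z = (12*(-22))*16 = -264*16 = -4224)
-291531/z + S(-627, 41)/q = -291531/(-4224) - 627*41/343519 = -291531*(-1/4224) - 25707*1/343519 = 97177/1408 - 2337/31229 = 275586367/3997312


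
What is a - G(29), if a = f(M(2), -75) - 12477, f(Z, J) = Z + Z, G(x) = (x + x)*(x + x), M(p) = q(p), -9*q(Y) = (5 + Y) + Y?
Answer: -15843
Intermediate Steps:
q(Y) = -5/9 - 2*Y/9 (q(Y) = -((5 + Y) + Y)/9 = -(5 + 2*Y)/9 = -5/9 - 2*Y/9)
M(p) = -5/9 - 2*p/9
G(x) = 4*x**2 (G(x) = (2*x)*(2*x) = 4*x**2)
f(Z, J) = 2*Z
a = -12479 (a = 2*(-5/9 - 2/9*2) - 12477 = 2*(-5/9 - 4/9) - 12477 = 2*(-1) - 12477 = -2 - 12477 = -12479)
a - G(29) = -12479 - 4*29**2 = -12479 - 4*841 = -12479 - 1*3364 = -12479 - 3364 = -15843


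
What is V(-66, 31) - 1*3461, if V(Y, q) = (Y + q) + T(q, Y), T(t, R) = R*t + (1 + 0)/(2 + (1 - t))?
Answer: -155177/28 ≈ -5542.0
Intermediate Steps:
T(t, R) = 1/(3 - t) + R*t (T(t, R) = R*t + 1/(3 - t) = 1/(3 - t) + R*t)
V(Y, q) = Y + q + (-1 + Y*q² - 3*Y*q)/(-3 + q) (V(Y, q) = (Y + q) + (-1 + Y*q² - 3*Y*q)/(-3 + q) = Y + q + (-1 + Y*q² - 3*Y*q)/(-3 + q))
V(-66, 31) - 1*3461 = (-1 - 66*31² + (-3 + 31)*(-66 + 31) - 3*(-66)*31)/(-3 + 31) - 1*3461 = (-1 - 66*961 + 28*(-35) + 6138)/28 - 3461 = (-1 - 63426 - 980 + 6138)/28 - 3461 = (1/28)*(-58269) - 3461 = -58269/28 - 3461 = -155177/28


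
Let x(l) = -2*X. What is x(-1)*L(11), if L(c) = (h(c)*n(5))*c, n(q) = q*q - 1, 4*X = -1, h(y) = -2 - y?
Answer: -1716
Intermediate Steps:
X = -¼ (X = (¼)*(-1) = -¼ ≈ -0.25000)
n(q) = -1 + q² (n(q) = q² - 1 = -1 + q²)
x(l) = ½ (x(l) = -2*(-¼) = ½)
L(c) = c*(-48 - 24*c) (L(c) = ((-2 - c)*(-1 + 5²))*c = ((-2 - c)*(-1 + 25))*c = ((-2 - c)*24)*c = (-48 - 24*c)*c = c*(-48 - 24*c))
x(-1)*L(11) = (-24*11*(2 + 11))/2 = (-24*11*13)/2 = (½)*(-3432) = -1716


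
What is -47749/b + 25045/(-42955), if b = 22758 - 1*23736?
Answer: 405312857/8401998 ≈ 48.240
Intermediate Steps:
b = -978 (b = 22758 - 23736 = -978)
-47749/b + 25045/(-42955) = -47749/(-978) + 25045/(-42955) = -47749*(-1/978) + 25045*(-1/42955) = 47749/978 - 5009/8591 = 405312857/8401998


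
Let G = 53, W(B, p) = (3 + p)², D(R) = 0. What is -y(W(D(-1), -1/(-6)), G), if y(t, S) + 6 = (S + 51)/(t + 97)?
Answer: 19374/3853 ≈ 5.0283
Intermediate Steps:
y(t, S) = -6 + (51 + S)/(97 + t) (y(t, S) = -6 + (S + 51)/(t + 97) = -6 + (51 + S)/(97 + t))
-y(W(D(-1), -1/(-6)), G) = -(-531 + 53 - 6*(3 - 1/(-6))²)/(97 + (3 - 1/(-6))²) = -(-531 + 53 - 6*(3 - 1*(-⅙))²)/(97 + (3 - 1*(-⅙))²) = -(-531 + 53 - 6*(3 + ⅙)²)/(97 + (3 + ⅙)²) = -(-531 + 53 - 6*(19/6)²)/(97 + (19/6)²) = -(-531 + 53 - 6*361/36)/(97 + 361/36) = -(-531 + 53 - 361/6)/3853/36 = -36*(-3229)/(3853*6) = -1*(-19374/3853) = 19374/3853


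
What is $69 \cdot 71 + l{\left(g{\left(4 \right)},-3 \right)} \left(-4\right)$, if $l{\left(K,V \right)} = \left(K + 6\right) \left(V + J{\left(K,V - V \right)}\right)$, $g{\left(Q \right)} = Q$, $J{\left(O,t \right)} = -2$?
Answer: $5099$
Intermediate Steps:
$l{\left(K,V \right)} = \left(-2 + V\right) \left(6 + K\right)$ ($l{\left(K,V \right)} = \left(K + 6\right) \left(V - 2\right) = \left(6 + K\right) \left(-2 + V\right) = \left(-2 + V\right) \left(6 + K\right)$)
$69 \cdot 71 + l{\left(g{\left(4 \right)},-3 \right)} \left(-4\right) = 69 \cdot 71 + \left(-12 - 8 + 6 \left(-3\right) + 4 \left(-3\right)\right) \left(-4\right) = 4899 + \left(-12 - 8 - 18 - 12\right) \left(-4\right) = 4899 - -200 = 4899 + 200 = 5099$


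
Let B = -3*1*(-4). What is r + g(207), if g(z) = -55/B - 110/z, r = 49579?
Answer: 41047177/828 ≈ 49574.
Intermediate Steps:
B = 12 (B = -3*(-4) = 12)
g(z) = -55/12 - 110/z
r + g(207) = 49579 + (-55/12 - 110/207) = 49579 - 4235/828 = 41047177/828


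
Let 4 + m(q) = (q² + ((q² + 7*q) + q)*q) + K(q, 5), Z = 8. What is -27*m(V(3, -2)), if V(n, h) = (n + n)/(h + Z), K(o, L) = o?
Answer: -189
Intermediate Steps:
V(n, h) = 2*n/(8 + h) (V(n, h) = (n + n)/(h + 8) = (2*n)/(8 + h) = 2*n/(8 + h))
m(q) = -4 + q + q² + q*(q² + 8*q) (m(q) = -4 + ((q² + ((q² + 7*q) + q)*q) + q) = -4 + ((q² + (q² + 8*q)*q) + q) = -4 + ((q² + q*(q² + 8*q)) + q) = -4 + (q + q² + q*(q² + 8*q)) = -4 + q + q² + q*(q² + 8*q))
-27*m(V(3, -2)) = -27*(-4 + 2*3/(8 - 2) + (2*3/(8 - 2))³ + 9*(2*3/(8 - 2))²) = -27*(-4 + 2*3/6 + (2*3/6)³ + 9*(2*3/6)²) = -27*(-4 + 2*3*(⅙) + (2*3*(⅙))³ + 9*(2*3*(⅙))²) = -27*(-4 + 1 + 1³ + 9*1²) = -27*(-4 + 1 + 1 + 9*1) = -27*(-4 + 1 + 1 + 9) = -27*7 = -189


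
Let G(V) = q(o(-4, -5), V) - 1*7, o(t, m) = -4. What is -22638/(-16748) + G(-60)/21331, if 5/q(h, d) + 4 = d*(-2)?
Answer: 14000465253/10360296052 ≈ 1.3514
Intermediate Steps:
q(h, d) = 5/(-4 - 2*d) (q(h, d) = 5/(-4 + d*(-2)) = 5/(-4 - 2*d))
G(V) = -7 - 5/(4 + 2*V) (G(V) = -5/(4 + 2*V) - 1*7 = -5/(4 + 2*V) - 7 = -7 - 5/(4 + 2*V))
-22638/(-16748) + G(-60)/21331 = -22638/(-16748) + ((-33 - 14*(-60))/(2*(2 - 60)))/21331 = -22638*(-1/16748) + ((1/2)*(-33 + 840)/(-58))*(1/21331) = 11319/8374 + ((1/2)*(-1/58)*807)*(1/21331) = 11319/8374 - 807/116*1/21331 = 11319/8374 - 807/2474396 = 14000465253/10360296052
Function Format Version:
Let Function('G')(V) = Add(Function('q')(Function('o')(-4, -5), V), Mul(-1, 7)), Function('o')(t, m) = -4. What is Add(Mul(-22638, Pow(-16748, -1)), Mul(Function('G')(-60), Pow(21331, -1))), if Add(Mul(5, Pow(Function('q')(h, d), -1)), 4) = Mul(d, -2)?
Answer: Rational(14000465253, 10360296052) ≈ 1.3514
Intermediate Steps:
Function('q')(h, d) = Mul(5, Pow(Add(-4, Mul(-2, d)), -1)) (Function('q')(h, d) = Mul(5, Pow(Add(-4, Mul(d, -2)), -1)) = Mul(5, Pow(Add(-4, Mul(-2, d)), -1)))
Function('G')(V) = Add(-7, Mul(-5, Pow(Add(4, Mul(2, V)), -1))) (Function('G')(V) = Add(Mul(-5, Pow(Add(4, Mul(2, V)), -1)), Mul(-1, 7)) = Add(Mul(-5, Pow(Add(4, Mul(2, V)), -1)), -7) = Add(-7, Mul(-5, Pow(Add(4, Mul(2, V)), -1))))
Add(Mul(-22638, Pow(-16748, -1)), Mul(Function('G')(-60), Pow(21331, -1))) = Add(Mul(-22638, Pow(-16748, -1)), Mul(Mul(Rational(1, 2), Pow(Add(2, -60), -1), Add(-33, Mul(-14, -60))), Pow(21331, -1))) = Add(Mul(-22638, Rational(-1, 16748)), Mul(Mul(Rational(1, 2), Pow(-58, -1), Add(-33, 840)), Rational(1, 21331))) = Add(Rational(11319, 8374), Mul(Mul(Rational(1, 2), Rational(-1, 58), 807), Rational(1, 21331))) = Add(Rational(11319, 8374), Mul(Rational(-807, 116), Rational(1, 21331))) = Add(Rational(11319, 8374), Rational(-807, 2474396)) = Rational(14000465253, 10360296052)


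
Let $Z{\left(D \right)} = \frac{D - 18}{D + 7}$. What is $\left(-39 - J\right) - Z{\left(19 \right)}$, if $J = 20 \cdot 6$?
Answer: $- \frac{4135}{26} \approx -159.04$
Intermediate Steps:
$J = 120$
$Z{\left(D \right)} = \frac{-18 + D}{7 + D}$
$\left(-39 - J\right) - Z{\left(19 \right)} = \left(-39 - 120\right) - \frac{-18 + 19}{7 + 19} = \left(-39 - 120\right) - \frac{1}{26} \cdot 1 = -159 - \frac{1}{26} \cdot 1 = -159 - \frac{1}{26} = - \frac{4135}{26}$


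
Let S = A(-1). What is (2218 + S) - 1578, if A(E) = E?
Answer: 639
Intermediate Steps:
S = -1
(2218 + S) - 1578 = (2218 - 1) - 1578 = 2217 - 1578 = 639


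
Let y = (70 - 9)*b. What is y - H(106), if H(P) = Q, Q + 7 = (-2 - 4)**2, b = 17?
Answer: 1008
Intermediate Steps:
Q = 29 (Q = -7 + (-2 - 4)**2 = -7 + (-6)**2 = -7 + 36 = 29)
H(P) = 29
y = 1037 (y = (70 - 9)*17 = 61*17 = 1037)
y - H(106) = 1037 - 1*29 = 1037 - 29 = 1008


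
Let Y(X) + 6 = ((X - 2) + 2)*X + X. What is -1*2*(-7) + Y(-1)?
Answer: 8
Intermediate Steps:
Y(X) = -6 + X + X² (Y(X) = -6 + (((X - 2) + 2)*X + X) = -6 + (((-2 + X) + 2)*X + X) = -6 + (X*X + X) = -6 + (X² + X) = -6 + (X + X²) = -6 + X + X²)
-1*2*(-7) + Y(-1) = -1*2*(-7) + (-6 - 1 + (-1)²) = -2*(-7) + (-6 - 1 + 1) = 14 - 6 = 8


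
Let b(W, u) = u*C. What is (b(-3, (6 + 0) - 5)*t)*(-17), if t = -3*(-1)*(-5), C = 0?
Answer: 0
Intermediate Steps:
b(W, u) = 0 (b(W, u) = u*0 = 0)
t = -15 (t = 3*(-5) = -15)
(b(-3, (6 + 0) - 5)*t)*(-17) = (0*(-15))*(-17) = 0*(-17) = 0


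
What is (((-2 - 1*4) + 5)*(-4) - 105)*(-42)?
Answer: 4242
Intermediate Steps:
(((-2 - 1*4) + 5)*(-4) - 105)*(-42) = (((-2 - 4) + 5)*(-4) - 105)*(-42) = ((-6 + 5)*(-4) - 105)*(-42) = (-1*(-4) - 105)*(-42) = (4 - 105)*(-42) = -101*(-42) = 4242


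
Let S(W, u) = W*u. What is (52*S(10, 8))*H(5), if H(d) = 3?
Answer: 12480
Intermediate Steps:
(52*S(10, 8))*H(5) = (52*(10*8))*3 = (52*80)*3 = 4160*3 = 12480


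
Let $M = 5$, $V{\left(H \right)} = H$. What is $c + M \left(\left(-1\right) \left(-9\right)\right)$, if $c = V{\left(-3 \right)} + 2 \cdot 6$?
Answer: $54$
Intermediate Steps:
$c = 9$ ($c = -3 + 2 \cdot 6 = -3 + 12 = 9$)
$c + M \left(\left(-1\right) \left(-9\right)\right) = 9 + 5 \left(\left(-1\right) \left(-9\right)\right) = 9 + 5 \cdot 9 = 9 + 45 = 54$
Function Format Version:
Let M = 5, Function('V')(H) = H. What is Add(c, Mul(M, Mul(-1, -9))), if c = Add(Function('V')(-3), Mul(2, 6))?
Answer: 54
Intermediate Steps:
c = 9 (c = Add(-3, Mul(2, 6)) = Add(-3, 12) = 9)
Add(c, Mul(M, Mul(-1, -9))) = Add(9, Mul(5, Mul(-1, -9))) = Add(9, Mul(5, 9)) = Add(9, 45) = 54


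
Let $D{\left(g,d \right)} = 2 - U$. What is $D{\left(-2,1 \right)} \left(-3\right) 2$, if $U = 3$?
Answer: $6$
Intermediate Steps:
$D{\left(g,d \right)} = -1$ ($D{\left(g,d \right)} = 2 - 3 = -1$)
$D{\left(-2,1 \right)} \left(-3\right) 2 = \left(-1\right) \left(-3\right) 2 = 3 \cdot 2 = 6$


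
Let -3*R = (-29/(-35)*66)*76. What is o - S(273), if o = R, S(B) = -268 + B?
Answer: -48663/35 ≈ -1390.4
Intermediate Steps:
R = -48488/35 (R = --29/(-35)*66*76/3 = --29*(-1/35)*66*76/3 = -(29/35)*66*76/3 = -638*76/35 = -⅓*145464/35 = -48488/35 ≈ -1385.4)
o = -48488/35 ≈ -1385.4
o - S(273) = -48488/35 - (-268 + 273) = -48488/35 - 1*5 = -48488/35 - 5 = -48663/35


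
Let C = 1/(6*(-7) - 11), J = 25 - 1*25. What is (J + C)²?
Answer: 1/2809 ≈ 0.00035600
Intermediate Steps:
J = 0 (J = 25 - 25 = 0)
C = -1/53 (C = 1/(-42 - 11) = 1/(-53) = -1/53 ≈ -0.018868)
(J + C)² = (0 - 1/53)² = (-1/53)² = 1/2809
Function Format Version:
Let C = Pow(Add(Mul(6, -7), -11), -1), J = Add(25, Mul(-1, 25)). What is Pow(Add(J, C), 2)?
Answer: Rational(1, 2809) ≈ 0.00035600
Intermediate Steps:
J = 0 (J = Add(25, -25) = 0)
C = Rational(-1, 53) (C = Pow(Add(-42, -11), -1) = Pow(-53, -1) = Rational(-1, 53) ≈ -0.018868)
Pow(Add(J, C), 2) = Pow(Add(0, Rational(-1, 53)), 2) = Pow(Rational(-1, 53), 2) = Rational(1, 2809)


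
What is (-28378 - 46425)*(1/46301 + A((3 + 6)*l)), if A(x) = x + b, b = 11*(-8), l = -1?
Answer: 335954934388/46301 ≈ 7.2559e+6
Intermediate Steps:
b = -88
A(x) = -88 + x (A(x) = x - 88 = -88 + x)
(-28378 - 46425)*(1/46301 + A((3 + 6)*l)) = (-28378 - 46425)*(1/46301 + (-88 + (3 + 6)*(-1))) = -74803*(1/46301 + (-88 + 9*(-1))) = -74803*(1/46301 + (-88 - 9)) = -74803*(1/46301 - 97) = -74803*(-4491196/46301) = 335954934388/46301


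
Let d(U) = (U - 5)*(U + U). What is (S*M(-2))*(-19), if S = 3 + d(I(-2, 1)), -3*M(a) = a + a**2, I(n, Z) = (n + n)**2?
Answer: 13490/3 ≈ 4496.7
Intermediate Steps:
I(n, Z) = 4*n**2 (I(n, Z) = (2*n)**2 = 4*n**2)
M(a) = -a/3 - a**2/3 (M(a) = -(a + a**2)/3 = -a/3 - a**2/3)
d(U) = 2*U*(-5 + U) (d(U) = (-5 + U)*(2*U) = 2*U*(-5 + U))
S = 355 (S = 3 + 2*(4*(-2)**2)*(-5 + 4*(-2)**2) = 3 + 2*(4*4)*(-5 + 4*4) = 3 + 2*16*(-5 + 16) = 3 + 2*16*11 = 3 + 352 = 355)
(S*M(-2))*(-19) = (355*(-1/3*(-2)*(1 - 2)))*(-19) = (355*(-1/3*(-2)*(-1)))*(-19) = (355*(-2/3))*(-19) = -710/3*(-19) = 13490/3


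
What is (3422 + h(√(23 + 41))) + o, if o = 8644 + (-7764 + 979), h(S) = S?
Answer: 5289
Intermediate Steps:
o = 1859 (o = 8644 - 6785 = 1859)
(3422 + h(√(23 + 41))) + o = (3422 + √(23 + 41)) + 1859 = (3422 + √64) + 1859 = (3422 + 8) + 1859 = 3430 + 1859 = 5289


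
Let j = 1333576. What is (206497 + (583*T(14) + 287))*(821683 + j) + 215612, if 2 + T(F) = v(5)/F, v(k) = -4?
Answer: 3099608792724/7 ≈ 4.4280e+11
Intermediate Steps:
T(F) = -2 - 4/F
(206497 + (583*T(14) + 287))*(821683 + j) + 215612 = (206497 + (583*(-2 - 4/14) + 287))*(821683 + 1333576) + 215612 = (206497 + (583*(-2 - 4*1/14) + 287))*2155259 + 215612 = (206497 + (583*(-2 - 2/7) + 287))*2155259 + 215612 = (206497 + (583*(-16/7) + 287))*2155259 + 215612 = (206497 + (-9328/7 + 287))*2155259 + 215612 = (206497 - 7319/7)*2155259 + 215612 = (1438160/7)*2155259 + 215612 = 3099607283440/7 + 215612 = 3099608792724/7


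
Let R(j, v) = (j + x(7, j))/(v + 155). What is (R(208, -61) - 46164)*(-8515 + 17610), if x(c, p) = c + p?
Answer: -839641305/2 ≈ -4.1982e+8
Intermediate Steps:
R(j, v) = (7 + 2*j)/(155 + v) (R(j, v) = (j + (7 + j))/(v + 155) = (7 + 2*j)/(155 + v))
(R(208, -61) - 46164)*(-8515 + 17610) = ((7 + 2*208)/(155 - 61) - 46164)*(-8515 + 17610) = ((7 + 416)/94 - 46164)*9095 = ((1/94)*423 - 46164)*9095 = (9/2 - 46164)*9095 = -92319/2*9095 = -839641305/2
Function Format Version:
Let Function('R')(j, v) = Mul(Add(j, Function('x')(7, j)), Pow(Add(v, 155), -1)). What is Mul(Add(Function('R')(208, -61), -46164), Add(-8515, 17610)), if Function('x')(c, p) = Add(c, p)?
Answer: Rational(-839641305, 2) ≈ -4.1982e+8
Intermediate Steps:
Function('R')(j, v) = Mul(Pow(Add(155, v), -1), Add(7, Mul(2, j))) (Function('R')(j, v) = Mul(Add(j, Add(7, j)), Pow(Add(v, 155), -1)) = Mul(Add(7, Mul(2, j)), Pow(Add(155, v), -1)) = Mul(Pow(Add(155, v), -1), Add(7, Mul(2, j))))
Mul(Add(Function('R')(208, -61), -46164), Add(-8515, 17610)) = Mul(Add(Mul(Pow(Add(155, -61), -1), Add(7, Mul(2, 208))), -46164), Add(-8515, 17610)) = Mul(Add(Mul(Pow(94, -1), Add(7, 416)), -46164), 9095) = Mul(Add(Mul(Rational(1, 94), 423), -46164), 9095) = Mul(Add(Rational(9, 2), -46164), 9095) = Mul(Rational(-92319, 2), 9095) = Rational(-839641305, 2)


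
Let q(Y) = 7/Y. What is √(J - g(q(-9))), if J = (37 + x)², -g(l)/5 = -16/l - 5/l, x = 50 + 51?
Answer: 3*√2131 ≈ 138.49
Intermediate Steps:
x = 101
g(l) = 105/l (g(l) = -5*(-16/l - 5/l) = -(-105)/l = 105/l)
J = 19044 (J = (37 + 101)² = 138² = 19044)
√(J - g(q(-9))) = √(19044 - 105/(7/(-9))) = √(19044 - 105/(7*(-⅑))) = √(19044 - 105/(-7/9)) = √(19044 - 105*(-9)/7) = √(19044 - 1*(-135)) = √(19044 + 135) = √19179 = 3*√2131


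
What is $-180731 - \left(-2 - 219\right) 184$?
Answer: $-140067$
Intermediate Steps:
$-180731 - \left(-2 - 219\right) 184 = -180731 - \left(-221\right) 184 = -180731 - -40664 = -180731 + 40664 = -140067$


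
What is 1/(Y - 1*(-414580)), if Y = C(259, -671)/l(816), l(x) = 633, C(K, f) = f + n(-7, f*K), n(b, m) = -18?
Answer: 633/262428451 ≈ 2.4121e-6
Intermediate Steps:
C(K, f) = -18 + f (C(K, f) = f - 18 = -18 + f)
Y = -689/633 (Y = (-18 - 671)/633 = -689*1/633 = -689/633 ≈ -1.0885)
1/(Y - 1*(-414580)) = 1/(-689/633 - 1*(-414580)) = 1/(-689/633 + 414580) = 1/(262428451/633) = 633/262428451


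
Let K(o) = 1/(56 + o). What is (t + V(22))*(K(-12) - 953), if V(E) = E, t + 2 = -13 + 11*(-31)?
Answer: 7002477/22 ≈ 3.1829e+5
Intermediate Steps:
t = -356 (t = -2 + (-13 + 11*(-31)) = -2 + (-13 - 341) = -2 - 354 = -356)
(t + V(22))*(K(-12) - 953) = (-356 + 22)*(1/(56 - 12) - 953) = -334*(1/44 - 953) = -334*(-41931/44) = 7002477/22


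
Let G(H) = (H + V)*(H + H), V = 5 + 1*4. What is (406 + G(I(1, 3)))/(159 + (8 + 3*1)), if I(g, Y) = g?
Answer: 213/85 ≈ 2.5059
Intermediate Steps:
V = 9 (V = 5 + 4 = 9)
G(H) = 2*H*(9 + H) (G(H) = (H + 9)*(H + H) = (9 + H)*(2*H) = 2*H*(9 + H))
(406 + G(I(1, 3)))/(159 + (8 + 3*1)) = (406 + 2*1*(9 + 1))/(159 + (8 + 3*1)) = (406 + 2*1*10)/(159 + (8 + 3)) = (406 + 20)/(159 + 11) = 426/170 = 426*(1/170) = 213/85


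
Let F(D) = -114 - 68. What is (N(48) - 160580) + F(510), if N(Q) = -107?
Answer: -160869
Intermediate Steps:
F(D) = -182
(N(48) - 160580) + F(510) = (-107 - 160580) - 182 = -160687 - 182 = -160869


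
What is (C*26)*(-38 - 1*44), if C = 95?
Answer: -202540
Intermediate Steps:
(C*26)*(-38 - 1*44) = (95*26)*(-38 - 1*44) = 2470*(-38 - 44) = 2470*(-82) = -202540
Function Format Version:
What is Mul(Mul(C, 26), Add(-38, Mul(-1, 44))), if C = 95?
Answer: -202540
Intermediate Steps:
Mul(Mul(C, 26), Add(-38, Mul(-1, 44))) = Mul(Mul(95, 26), Add(-38, Mul(-1, 44))) = Mul(2470, Add(-38, -44)) = Mul(2470, -82) = -202540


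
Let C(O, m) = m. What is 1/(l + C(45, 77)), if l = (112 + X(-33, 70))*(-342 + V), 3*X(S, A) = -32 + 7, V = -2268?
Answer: -1/270493 ≈ -3.6970e-6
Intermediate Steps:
X(S, A) = -25/3 (X(S, A) = (-32 + 7)/3 = (⅓)*(-25) = -25/3)
l = -270570 (l = (112 - 25/3)*(-342 - 2268) = (311/3)*(-2610) = -270570)
1/(l + C(45, 77)) = 1/(-270570 + 77) = 1/(-270493) = -1/270493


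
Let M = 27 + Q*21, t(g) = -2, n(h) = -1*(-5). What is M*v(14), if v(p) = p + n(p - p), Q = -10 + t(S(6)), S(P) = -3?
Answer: -4275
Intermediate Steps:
n(h) = 5
Q = -12 (Q = -10 - 2 = -12)
v(p) = 5 + p (v(p) = p + 5 = 5 + p)
M = -225 (M = 27 - 12*21 = 27 - 252 = -225)
M*v(14) = -225*(5 + 14) = -225*19 = -4275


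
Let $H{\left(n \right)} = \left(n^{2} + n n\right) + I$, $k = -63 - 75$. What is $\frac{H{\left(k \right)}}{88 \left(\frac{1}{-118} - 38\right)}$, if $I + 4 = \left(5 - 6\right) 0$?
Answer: $- \frac{561739}{49335} \approx -11.386$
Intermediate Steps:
$I = -4$ ($I = -4 + \left(5 - 6\right) 0 = -4 - 0 = -4 + 0 = -4$)
$k = -138$
$H{\left(n \right)} = -4 + 2 n^{2}$ ($H{\left(n \right)} = \left(n^{2} + n n\right) - 4 = \left(n^{2} + n^{2}\right) - 4 = 2 n^{2} - 4 = -4 + 2 n^{2}$)
$\frac{H{\left(k \right)}}{88 \left(\frac{1}{-118} - 38\right)} = \frac{-4 + 2 \left(-138\right)^{2}}{88 \left(\frac{1}{-118} - 38\right)} = \frac{-4 + 2 \cdot 19044}{88 \left(- \frac{1}{118} - 38\right)} = \frac{-4 + 38088}{88 \left(- \frac{4485}{118}\right)} = \frac{38084}{- \frac{197340}{59}} = 38084 \left(- \frac{59}{197340}\right) = - \frac{561739}{49335}$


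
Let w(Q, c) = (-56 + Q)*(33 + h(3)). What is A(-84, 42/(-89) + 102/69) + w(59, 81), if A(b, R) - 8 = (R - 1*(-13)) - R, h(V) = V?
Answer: 129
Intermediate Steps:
w(Q, c) = -2016 + 36*Q (w(Q, c) = (-56 + Q)*(33 + 3) = (-56 + Q)*36 = -2016 + 36*Q)
A(b, R) = 21 (A(b, R) = 8 + ((R - 1*(-13)) - R) = 8 + ((R + 13) - R) = 8 + ((13 + R) - R) = 8 + 13 = 21)
A(-84, 42/(-89) + 102/69) + w(59, 81) = 21 + (-2016 + 36*59) = 21 + (-2016 + 2124) = 21 + 108 = 129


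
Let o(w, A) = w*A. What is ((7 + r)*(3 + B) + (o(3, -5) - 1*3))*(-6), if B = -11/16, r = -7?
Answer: 108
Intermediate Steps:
B = -11/16 (B = -11*1/16 = -11/16 ≈ -0.68750)
o(w, A) = A*w
((7 + r)*(3 + B) + (o(3, -5) - 1*3))*(-6) = ((7 - 7)*(3 - 11/16) + (-5*3 - 1*3))*(-6) = (0*(37/16) + (-15 - 3))*(-6) = (0 - 18)*(-6) = -18*(-6) = 108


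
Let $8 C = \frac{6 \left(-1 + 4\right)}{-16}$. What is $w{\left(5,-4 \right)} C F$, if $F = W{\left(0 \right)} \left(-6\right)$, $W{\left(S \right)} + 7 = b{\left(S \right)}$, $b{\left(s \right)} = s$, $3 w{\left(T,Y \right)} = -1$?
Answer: $\frac{63}{32} \approx 1.9688$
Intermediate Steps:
$w{\left(T,Y \right)} = - \frac{1}{3}$ ($w{\left(T,Y \right)} = \frac{1}{3} \left(-1\right) = - \frac{1}{3}$)
$W{\left(S \right)} = -7 + S$
$F = 42$ ($F = \left(-7 + 0\right) \left(-6\right) = \left(-7\right) \left(-6\right) = 42$)
$C = - \frac{9}{64}$ ($C = \frac{6 \left(-1 + 4\right) \frac{1}{-16}}{8} = \frac{6 \cdot 3 \left(- \frac{1}{16}\right)}{8} = \frac{18 \left(- \frac{1}{16}\right)}{8} = \frac{1}{8} \left(- \frac{9}{8}\right) = - \frac{9}{64} \approx -0.14063$)
$w{\left(5,-4 \right)} C F = \left(- \frac{1}{3}\right) \left(- \frac{9}{64}\right) 42 = \frac{3}{64} \cdot 42 = \frac{63}{32}$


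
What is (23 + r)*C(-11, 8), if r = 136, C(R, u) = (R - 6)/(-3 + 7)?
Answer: -2703/4 ≈ -675.75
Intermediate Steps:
C(R, u) = -3/2 + R/4 (C(R, u) = (-6 + R)/4 = (-6 + R)*(¼) = -3/2 + R/4)
(23 + r)*C(-11, 8) = (23 + 136)*(-3/2 + (¼)*(-11)) = 159*(-3/2 - 11/4) = 159*(-17/4) = -2703/4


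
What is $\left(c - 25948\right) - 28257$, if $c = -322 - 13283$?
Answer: $-67810$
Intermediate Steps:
$c = -13605$
$\left(c - 25948\right) - 28257 = \left(-13605 - 25948\right) - 28257 = -39553 - 28257 = -67810$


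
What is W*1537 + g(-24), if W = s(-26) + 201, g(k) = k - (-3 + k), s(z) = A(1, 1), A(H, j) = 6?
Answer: 318162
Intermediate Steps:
s(z) = 6
g(k) = 3 (g(k) = k + (3 - k) = 3)
W = 207 (W = 6 + 201 = 207)
W*1537 + g(-24) = 207*1537 + 3 = 318159 + 3 = 318162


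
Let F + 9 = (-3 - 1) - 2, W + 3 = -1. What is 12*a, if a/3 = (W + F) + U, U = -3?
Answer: -792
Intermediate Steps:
W = -4 (W = -3 - 1 = -4)
F = -15 (F = -9 + ((-3 - 1) - 2) = -9 + (-4 - 2) = -9 - 6 = -15)
a = -66 (a = 3*((-4 - 15) - 3) = 3*(-19 - 3) = 3*(-22) = -66)
12*a = 12*(-66) = -792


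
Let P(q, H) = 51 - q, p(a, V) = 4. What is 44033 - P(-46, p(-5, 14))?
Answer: 43936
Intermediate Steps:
44033 - P(-46, p(-5, 14)) = 44033 - (51 - 1*(-46)) = 44033 - (51 + 46) = 44033 - 1*97 = 44033 - 97 = 43936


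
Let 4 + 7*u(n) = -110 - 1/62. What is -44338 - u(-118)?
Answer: -19235623/434 ≈ -44322.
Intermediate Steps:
u(n) = -7069/434 (u(n) = -4/7 + (-110 - 1/62)/7 = -4/7 + (⅐)*(-6821/62) = -4/7 - 6821/434 = -7069/434)
-44338 - u(-118) = -44338 - 1*(-7069/434) = -44338 + 7069/434 = -19235623/434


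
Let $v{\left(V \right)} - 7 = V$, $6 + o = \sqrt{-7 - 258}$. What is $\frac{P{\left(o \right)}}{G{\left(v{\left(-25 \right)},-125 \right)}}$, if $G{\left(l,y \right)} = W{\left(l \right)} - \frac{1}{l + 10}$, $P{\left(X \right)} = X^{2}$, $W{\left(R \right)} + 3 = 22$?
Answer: $\frac{8 \left(6 - i \sqrt{265}\right)^{2}}{153} \approx -11.974 - 10.214 i$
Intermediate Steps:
$W{\left(R \right)} = 19$ ($W{\left(R \right)} = -3 + 22 = 19$)
$o = -6 + i \sqrt{265}$ ($o = -6 + \sqrt{-7 - 258} = -6 + \sqrt{-265} = -6 + i \sqrt{265} \approx -6.0 + 16.279 i$)
$v{\left(V \right)} = 7 + V$
$G{\left(l,y \right)} = 19 - \frac{1}{10 + l}$ ($G{\left(l,y \right)} = 19 - \frac{1}{l + 10} = 19 - \frac{1}{10 + l}$)
$\frac{P{\left(o \right)}}{G{\left(v{\left(-25 \right)},-125 \right)}} = \frac{\left(-6 + i \sqrt{265}\right)^{2}}{\frac{1}{10 + \left(7 - 25\right)} \left(189 + 19 \left(7 - 25\right)\right)} = \frac{\left(-6 + i \sqrt{265}\right)^{2}}{\frac{1}{10 - 18} \left(189 + 19 \left(-18\right)\right)} = \frac{\left(-6 + i \sqrt{265}\right)^{2}}{\frac{1}{-8} \left(189 - 342\right)} = \frac{\left(-6 + i \sqrt{265}\right)^{2}}{\left(- \frac{1}{8}\right) \left(-153\right)} = \frac{\left(-6 + i \sqrt{265}\right)^{2}}{\frac{153}{8}} = \left(-6 + i \sqrt{265}\right)^{2} \cdot \frac{8}{153} = \frac{8 \left(-6 + i \sqrt{265}\right)^{2}}{153}$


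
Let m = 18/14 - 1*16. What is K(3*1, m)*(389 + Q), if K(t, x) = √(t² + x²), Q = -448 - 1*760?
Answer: -585*√442 ≈ -12299.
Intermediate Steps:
Q = -1208 (Q = -448 - 760 = -1208)
m = -103/7 (m = 18*(1/14) - 16 = 9/7 - 16 = -103/7 ≈ -14.714)
K(3*1, m)*(389 + Q) = √((3*1)² + (-103/7)²)*(389 - 1208) = √(3² + 10609/49)*(-819) = √(9 + 10609/49)*(-819) = √(11050/49)*(-819) = (5*√442/7)*(-819) = -585*√442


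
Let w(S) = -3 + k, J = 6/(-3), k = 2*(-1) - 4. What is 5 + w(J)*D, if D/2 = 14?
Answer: -247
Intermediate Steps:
D = 28 (D = 2*14 = 28)
k = -6 (k = -2 - 4 = -6)
J = -2 (J = 6*(-⅓) = -2)
w(S) = -9 (w(S) = -3 - 6 = -9)
5 + w(J)*D = 5 - 9*28 = 5 - 252 = -247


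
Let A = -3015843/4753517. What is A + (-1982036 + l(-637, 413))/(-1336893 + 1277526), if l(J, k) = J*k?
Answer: 1499022896444/40314577677 ≈ 37.183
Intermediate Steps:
A = -3015843/4753517 (A = -3015843*1/4753517 = -3015843/4753517 ≈ -0.63444)
A + (-1982036 + l(-637, 413))/(-1336893 + 1277526) = -3015843/4753517 + (-1982036 - 637*413)/(-1336893 + 1277526) = -3015843/4753517 + (-1982036 - 263081)/(-59367) = -3015843/4753517 - 2245117*(-1/59367) = -3015843/4753517 + 320731/8481 = 1499022896444/40314577677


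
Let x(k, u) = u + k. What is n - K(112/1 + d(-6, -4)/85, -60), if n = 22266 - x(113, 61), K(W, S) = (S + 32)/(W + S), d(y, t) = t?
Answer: 24390163/1104 ≈ 22093.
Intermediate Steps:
x(k, u) = k + u
K(W, S) = (32 + S)/(S + W)
n = 22092 (n = 22266 - (113 + 61) = 22266 - 1*174 = 22266 - 174 = 22092)
n - K(112/1 + d(-6, -4)/85, -60) = 22092 - (32 - 60)/(-60 + (112/1 - 4/85)) = 22092 - (-28)/(-60 + (112*1 - 4*1/85)) = 22092 - (-28)/(-60 + (112 - 4/85)) = 22092 - (-28)/(-60 + 9516/85) = 22092 - (-28)/4416/85 = 22092 - 85*(-28)/4416 = 22092 - 1*(-595/1104) = 22092 + 595/1104 = 24390163/1104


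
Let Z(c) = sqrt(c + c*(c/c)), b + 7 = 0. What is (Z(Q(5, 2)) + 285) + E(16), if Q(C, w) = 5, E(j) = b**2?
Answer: 334 + sqrt(10) ≈ 337.16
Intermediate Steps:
b = -7 (b = -7 + 0 = -7)
E(j) = 49 (E(j) = (-7)**2 = 49)
Z(c) = sqrt(2)*sqrt(c) (Z(c) = sqrt(c + c*1) = sqrt(c + c) = sqrt(2*c) = sqrt(2)*sqrt(c))
(Z(Q(5, 2)) + 285) + E(16) = (sqrt(2)*sqrt(5) + 285) + 49 = (sqrt(10) + 285) + 49 = (285 + sqrt(10)) + 49 = 334 + sqrt(10)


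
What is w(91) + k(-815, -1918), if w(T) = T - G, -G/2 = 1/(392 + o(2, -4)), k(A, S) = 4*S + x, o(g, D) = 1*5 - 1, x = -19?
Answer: -1504799/198 ≈ -7600.0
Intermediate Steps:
o(g, D) = 4 (o(g, D) = 5 - 1 = 4)
k(A, S) = -19 + 4*S (k(A, S) = 4*S - 19 = -19 + 4*S)
G = -1/198 (G = -2/(392 + 4) = -2/396 = -2*1/396 = -1/198 ≈ -0.0050505)
w(T) = 1/198 + T (w(T) = T - 1*(-1/198) = T + 1/198 = 1/198 + T)
w(91) + k(-815, -1918) = (1/198 + 91) + (-19 + 4*(-1918)) = 18019/198 + (-19 - 7672) = 18019/198 - 7691 = -1504799/198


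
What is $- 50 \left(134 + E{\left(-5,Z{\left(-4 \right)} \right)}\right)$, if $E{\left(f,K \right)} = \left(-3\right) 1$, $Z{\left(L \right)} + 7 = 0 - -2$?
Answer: $-6550$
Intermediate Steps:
$Z{\left(L \right)} = -5$ ($Z{\left(L \right)} = -7 + \left(0 - -2\right) = -7 + \left(0 + 2\right) = -7 + 2 = -5$)
$E{\left(f,K \right)} = -3$
$- 50 \left(134 + E{\left(-5,Z{\left(-4 \right)} \right)}\right) = - 50 \left(134 - 3\right) = \left(-50\right) 131 = -6550$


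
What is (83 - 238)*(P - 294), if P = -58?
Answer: 54560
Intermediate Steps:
(83 - 238)*(P - 294) = (83 - 238)*(-58 - 294) = -155*(-352) = 54560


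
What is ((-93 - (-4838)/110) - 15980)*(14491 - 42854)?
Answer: 25004707348/55 ≈ 4.5463e+8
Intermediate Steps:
((-93 - (-4838)/110) - 15980)*(14491 - 42854) = ((-93 - (-4838)/110) - 15980)*(-28363) = ((-93 - 59*(-41/55)) - 15980)*(-28363) = ((-93 + 2419/55) - 15980)*(-28363) = (-2696/55 - 15980)*(-28363) = -881596/55*(-28363) = 25004707348/55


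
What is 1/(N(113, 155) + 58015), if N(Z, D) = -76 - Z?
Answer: 1/57826 ≈ 1.7293e-5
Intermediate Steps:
1/(N(113, 155) + 58015) = 1/((-76 - 1*113) + 58015) = 1/((-76 - 113) + 58015) = 1/(-189 + 58015) = 1/57826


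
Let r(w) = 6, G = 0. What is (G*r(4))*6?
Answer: 0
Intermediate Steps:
(G*r(4))*6 = (0*6)*6 = 0*6 = 0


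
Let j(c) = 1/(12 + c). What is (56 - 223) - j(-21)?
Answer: -1502/9 ≈ -166.89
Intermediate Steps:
(56 - 223) - j(-21) = (56 - 223) - 1/(12 - 21) = -167 - 1/(-9) = -167 - 1*(-⅑) = -167 + ⅑ = -1502/9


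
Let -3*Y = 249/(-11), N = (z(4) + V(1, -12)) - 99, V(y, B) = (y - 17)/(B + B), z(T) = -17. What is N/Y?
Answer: -3806/249 ≈ -15.285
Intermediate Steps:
V(y, B) = (-17 + y)/(2*B) (V(y, B) = (-17 + y)/((2*B)) = (-17 + y)*(1/(2*B)) = (-17 + y)/(2*B))
N = -346/3 (N = (-17 + (½)*(-17 + 1)/(-12)) - 99 = (-17 + (½)*(-1/12)*(-16)) - 99 = (-17 + ⅔) - 99 = -49/3 - 99 = -346/3 ≈ -115.33)
Y = 83/11 (Y = -83/(-11) = -83*(-1)/11 = -⅓*(-249/11) = 83/11 ≈ 7.5455)
N/Y = -346/(3*83/11) = -346/3*11/83 = -3806/249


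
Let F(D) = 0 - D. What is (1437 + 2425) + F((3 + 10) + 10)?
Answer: 3839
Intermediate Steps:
F(D) = -D
(1437 + 2425) + F((3 + 10) + 10) = (1437 + 2425) - ((3 + 10) + 10) = 3862 - (13 + 10) = 3862 - 1*23 = 3862 - 23 = 3839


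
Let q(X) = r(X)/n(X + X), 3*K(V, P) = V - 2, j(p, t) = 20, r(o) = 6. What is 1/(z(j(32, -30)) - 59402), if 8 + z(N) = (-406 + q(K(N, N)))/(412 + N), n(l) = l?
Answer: -864/51331051 ≈ -1.6832e-5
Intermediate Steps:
K(V, P) = -⅔ + V/3 (K(V, P) = (V - 2)/3 = (-2 + V)/3 = -⅔ + V/3)
q(X) = 3/X (q(X) = 6/(X + X) = 6/((2*X)) = 6*(1/(2*X)) = 3/X)
z(N) = -8 + (-406 + 3/(-⅔ + N/3))/(412 + N)
1/(z(j(32, -30)) - 59402) = 1/((9 - 2*(-2 + 20)*(1851 + 4*20))/((-2 + 20)*(412 + 20)) - 59402) = 1/((9 - 2*18*(1851 + 80))/(18*432) - 59402) = 1/((1/18)*(1/432)*(9 - 2*18*1931) - 59402) = 1/((1/18)*(1/432)*(9 - 69516) - 59402) = 1/((1/18)*(1/432)*(-69507) - 59402) = 1/(-7723/864 - 59402) = 1/(-51331051/864) = -864/51331051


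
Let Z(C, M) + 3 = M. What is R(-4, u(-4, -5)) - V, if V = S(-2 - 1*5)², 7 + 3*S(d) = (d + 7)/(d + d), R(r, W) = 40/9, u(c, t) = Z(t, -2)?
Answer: -1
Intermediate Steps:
Z(C, M) = -3 + M
u(c, t) = -5 (u(c, t) = -3 - 2 = -5)
R(r, W) = 40/9 (R(r, W) = 40*(⅑) = 40/9)
S(d) = -7/3 + (7 + d)/(6*d) (S(d) = -7/3 + ((d + 7)/(d + d))/3 = -7/3 + ((7 + d)/((2*d)))/3 = -7/3 + ((7 + d)*(1/(2*d)))/3 = -7/3 + ((7 + d)/(2*d))/3 = -7/3 + (7 + d)/(6*d))
V = 49/9 (V = ((7 - 13*(-2 - 1*5))/(6*(-2 - 1*5)))² = ((7 - 13*(-2 - 5))/(6*(-2 - 5)))² = ((⅙)*(7 - 13*(-7))/(-7))² = ((⅙)*(-⅐)*(7 + 91))² = ((⅙)*(-⅐)*98)² = (-7/3)² = 49/9 ≈ 5.4444)
R(-4, u(-4, -5)) - V = 40/9 - 1*49/9 = 40/9 - 49/9 = -1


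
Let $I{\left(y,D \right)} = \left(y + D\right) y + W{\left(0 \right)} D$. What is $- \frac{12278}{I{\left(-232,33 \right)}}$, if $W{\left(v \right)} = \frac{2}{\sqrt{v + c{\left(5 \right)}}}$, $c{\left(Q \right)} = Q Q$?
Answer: $- \frac{30695}{115453} \approx -0.26587$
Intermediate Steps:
$c{\left(Q \right)} = Q^{2}$
$W{\left(v \right)} = \frac{2}{\sqrt{25 + v}}$ ($W{\left(v \right)} = \frac{2}{\sqrt{v + 5^{2}}} = \frac{2}{\sqrt{v + 25}} = \frac{2}{\sqrt{25 + v}}$)
$I{\left(y,D \right)} = \frac{2 D}{5} + y \left(D + y\right)$ ($I{\left(y,D \right)} = \left(y + D\right) y + \frac{2}{\sqrt{25 + 0}} D = \left(D + y\right) y + \frac{2}{5} D = y \left(D + y\right) + 2 \cdot \frac{1}{5} D = y \left(D + y\right) + \frac{2 D}{5} = \frac{2 D}{5} + y \left(D + y\right)$)
$- \frac{12278}{I{\left(-232,33 \right)}} = - \frac{12278}{\left(-232\right)^{2} + \frac{2}{5} \cdot 33 + 33 \left(-232\right)} = - \frac{12278}{53824 + \frac{66}{5} - 7656} = - \frac{12278}{\frac{230906}{5}} = \left(-12278\right) \frac{5}{230906} = - \frac{30695}{115453}$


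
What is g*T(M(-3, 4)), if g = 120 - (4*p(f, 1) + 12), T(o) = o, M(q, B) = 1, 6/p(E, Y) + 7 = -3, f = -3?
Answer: 552/5 ≈ 110.40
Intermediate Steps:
p(E, Y) = -⅗ (p(E, Y) = 6/(-7 - 3) = 6/(-10) = 6*(-⅒) = -⅗)
g = 552/5 (g = 120 - (4*(-⅗) + 12) = 120 - (-12/5 + 12) = 120 - 1*48/5 = 120 - 48/5 = 552/5 ≈ 110.40)
g*T(M(-3, 4)) = (552/5)*1 = 552/5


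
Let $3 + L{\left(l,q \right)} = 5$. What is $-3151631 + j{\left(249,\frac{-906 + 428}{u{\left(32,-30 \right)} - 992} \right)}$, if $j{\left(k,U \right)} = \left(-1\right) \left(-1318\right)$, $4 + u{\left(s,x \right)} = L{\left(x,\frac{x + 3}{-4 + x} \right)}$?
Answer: $-3150313$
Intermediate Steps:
$L{\left(l,q \right)} = 2$ ($L{\left(l,q \right)} = -3 + 5 = 2$)
$u{\left(s,x \right)} = -2$ ($u{\left(s,x \right)} = -4 + 2 = -2$)
$j{\left(k,U \right)} = 1318$
$-3151631 + j{\left(249,\frac{-906 + 428}{u{\left(32,-30 \right)} - 992} \right)} = -3151631 + 1318 = -3150313$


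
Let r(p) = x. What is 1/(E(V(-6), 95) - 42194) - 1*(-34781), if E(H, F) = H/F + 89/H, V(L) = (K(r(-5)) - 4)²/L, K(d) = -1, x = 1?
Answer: 4184637787831/120313901 ≈ 34781.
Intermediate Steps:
r(p) = 1
V(L) = 25/L (V(L) = (-1 - 4)²/L = (-5)²/L = 25/L)
E(H, F) = 89/H + H/F
1/(E(V(-6), 95) - 42194) - 1*(-34781) = 1/((89/((25/(-6))) + (25/(-6))/95) - 42194) - 1*(-34781) = 1/((89/((25*(-⅙))) + (25*(-⅙))*(1/95)) - 42194) + 34781 = 1/((89/(-25/6) - 25/6*1/95) - 42194) + 34781 = 1/((89*(-6/25) - 5/114) - 42194) + 34781 = 1/((-534/25 - 5/114) - 42194) + 34781 = 1/(-61001/2850 - 42194) + 34781 = 1/(-120313901/2850) + 34781 = -2850/120313901 + 34781 = 4184637787831/120313901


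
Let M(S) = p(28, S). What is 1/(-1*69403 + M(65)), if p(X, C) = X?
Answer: -1/69375 ≈ -1.4414e-5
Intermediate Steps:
M(S) = 28
1/(-1*69403 + M(65)) = 1/(-1*69403 + 28) = 1/(-69403 + 28) = 1/(-69375) = -1/69375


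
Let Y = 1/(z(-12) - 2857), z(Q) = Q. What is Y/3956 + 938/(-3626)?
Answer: -760434447/2939588876 ≈ -0.25869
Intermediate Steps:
Y = -1/2869 (Y = 1/(-12 - 2857) = 1/(-2869) = -1/2869 ≈ -0.00034855)
Y/3956 + 938/(-3626) = -1/2869/3956 + 938/(-3626) = -1/2869*1/3956 + 938*(-1/3626) = -1/11349764 - 67/259 = -760434447/2939588876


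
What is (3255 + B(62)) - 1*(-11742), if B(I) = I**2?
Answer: 18841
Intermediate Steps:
(3255 + B(62)) - 1*(-11742) = (3255 + 62**2) - 1*(-11742) = (3255 + 3844) + 11742 = 7099 + 11742 = 18841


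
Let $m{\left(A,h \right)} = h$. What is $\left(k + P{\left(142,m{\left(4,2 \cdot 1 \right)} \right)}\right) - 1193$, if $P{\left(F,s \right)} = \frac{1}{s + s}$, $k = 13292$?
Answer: $\frac{48397}{4} \approx 12099.0$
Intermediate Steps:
$P{\left(F,s \right)} = \frac{1}{2 s}$
$\left(k + P{\left(142,m{\left(4,2 \cdot 1 \right)} \right)}\right) - 1193 = \left(13292 + \frac{1}{2 \cdot 2 \cdot 1}\right) - 1193 = \left(13292 + \frac{1}{2 \cdot 2}\right) - 1193 = \left(13292 + \frac{1}{2} \cdot \frac{1}{2}\right) - 1193 = \left(13292 + \frac{1}{4}\right) - 1193 = \frac{53169}{4} - 1193 = \frac{48397}{4}$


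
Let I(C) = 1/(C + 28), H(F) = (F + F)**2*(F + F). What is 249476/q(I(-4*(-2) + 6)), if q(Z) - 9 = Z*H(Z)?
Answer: 97036683912/3500659 ≈ 27720.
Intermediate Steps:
H(F) = 8*F**3 (H(F) = (2*F)**2*(2*F) = (4*F**2)*(2*F) = 8*F**3)
I(C) = 1/(28 + C)
q(Z) = 9 + 8*Z**4 (q(Z) = 9 + Z*(8*Z**3) = 9 + 8*Z**4)
249476/q(I(-4*(-2) + 6)) = 249476/(9 + 8*(1/(28 + (-4*(-2) + 6)))**4) = 249476/(9 + 8*(1/(28 + (8 + 6)))**4) = 249476/(9 + 8*(1/(28 + 14))**4) = 249476/(9 + 8*(1/42)**4) = 249476/(9 + 8*(1/3111696)) = 249476/(9 + 1/388962) = 249476/(3500659/388962) = 249476*(388962/3500659) = 97036683912/3500659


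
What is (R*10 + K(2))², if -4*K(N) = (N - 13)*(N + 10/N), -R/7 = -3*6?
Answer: 26183689/16 ≈ 1.6365e+6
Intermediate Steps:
R = 126 (R = -(-21)*6 = -7*(-18) = 126)
K(N) = -(-13 + N)*(N + 10/N)/4 (K(N) = -(N - 13)*(N + 10/N)/4 = -(-13 + N)*(N + 10/N)/4)
(R*10 + K(2))² = (126*10 + (¼)*(130 - 1*2*(10 + 2² - 13*2))/2)² = (1260 + (¼)*(½)*(130 - 1*2*(10 + 4 - 26)))² = (1260 + (¼)*(½)*(130 - 1*2*(-12)))² = (1260 + (¼)*(½)*(130 + 24))² = (1260 + (¼)*(½)*154)² = (1260 + 77/4)² = (5117/4)² = 26183689/16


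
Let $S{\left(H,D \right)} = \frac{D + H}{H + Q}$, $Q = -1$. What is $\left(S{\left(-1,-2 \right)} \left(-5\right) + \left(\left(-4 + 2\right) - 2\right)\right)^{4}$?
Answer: $\frac{279841}{16} \approx 17490.0$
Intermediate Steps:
$S{\left(H,D \right)} = \frac{D + H}{-1 + H}$ ($S{\left(H,D \right)} = \frac{D + H}{H - 1} = \frac{D + H}{-1 + H}$)
$\left(S{\left(-1,-2 \right)} \left(-5\right) + \left(\left(-4 + 2\right) - 2\right)\right)^{4} = \left(\frac{-2 - 1}{-1 - 1} \left(-5\right) + \left(\left(-4 + 2\right) - 2\right)\right)^{4} = \left(\frac{1}{-2} \left(-3\right) \left(-5\right) - 4\right)^{4} = \left(\left(- \frac{1}{2}\right) \left(-3\right) \left(-5\right) - 4\right)^{4} = \left(\frac{3}{2} \left(-5\right) - 4\right)^{4} = \left(- \frac{15}{2} - 4\right)^{4} = \left(- \frac{23}{2}\right)^{4} = \frac{279841}{16}$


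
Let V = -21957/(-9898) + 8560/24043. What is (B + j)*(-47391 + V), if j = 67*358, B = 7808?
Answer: -25610940122383653/16998401 ≈ -1.5067e+9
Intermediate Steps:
V = 612639031/237977614 (V = -21957*(-1/9898) + 8560*(1/24043) = 21957/9898 + 8560/24043 = 612639031/237977614 ≈ 2.5744)
j = 23986
(B + j)*(-47391 + V) = (7808 + 23986)*(-47391 + 612639031/237977614) = 31794*(-11277384466043/237977614) = -25610940122383653/16998401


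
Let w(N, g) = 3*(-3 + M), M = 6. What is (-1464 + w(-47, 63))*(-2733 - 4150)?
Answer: 10014765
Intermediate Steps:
w(N, g) = 9 (w(N, g) = 3*(-3 + 6) = 3*3 = 9)
(-1464 + w(-47, 63))*(-2733 - 4150) = (-1464 + 9)*(-2733 - 4150) = -1455*(-6883) = 10014765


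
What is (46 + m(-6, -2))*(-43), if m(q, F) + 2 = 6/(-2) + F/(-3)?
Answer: -5375/3 ≈ -1791.7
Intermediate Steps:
m(q, F) = -5 - F/3 (m(q, F) = -2 + (6/(-2) + F/(-3)) = -2 + (6*(-1/2) + F*(-1/3)) = -2 + (-3 - F/3) = -5 - F/3)
(46 + m(-6, -2))*(-43) = (46 + (-5 - 1/3*(-2)))*(-43) = (46 + (-5 + 2/3))*(-43) = (46 - 13/3)*(-43) = (125/3)*(-43) = -5375/3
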